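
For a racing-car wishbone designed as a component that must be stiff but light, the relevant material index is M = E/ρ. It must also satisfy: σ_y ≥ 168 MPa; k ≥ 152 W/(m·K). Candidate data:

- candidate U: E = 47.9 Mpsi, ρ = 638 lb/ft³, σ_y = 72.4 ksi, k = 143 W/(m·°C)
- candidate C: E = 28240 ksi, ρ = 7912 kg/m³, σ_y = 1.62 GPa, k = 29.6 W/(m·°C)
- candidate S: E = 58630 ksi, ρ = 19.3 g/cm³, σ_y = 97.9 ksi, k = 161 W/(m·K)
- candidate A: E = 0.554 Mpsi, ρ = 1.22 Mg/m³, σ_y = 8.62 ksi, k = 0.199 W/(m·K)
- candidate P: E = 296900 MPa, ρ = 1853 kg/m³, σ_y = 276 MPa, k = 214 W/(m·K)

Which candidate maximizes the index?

candidate P

Screen on constraints: σ_y ≥ 168 MPa; k ≥ 152 W/(m·K). Survivors: candidate S, candidate P.
Convert each candidate to consistent units, then evaluate M:
  candidate S: E = 404.2 GPa, ρ = 19300 kg/m³
  candidate P: E = 296.9 GPa, ρ = 1853 kg/m³
  candidate P: M = 160 MN·m/kg
  candidate S: M = 20.9 MN·m/kg
The maximum is for candidate P.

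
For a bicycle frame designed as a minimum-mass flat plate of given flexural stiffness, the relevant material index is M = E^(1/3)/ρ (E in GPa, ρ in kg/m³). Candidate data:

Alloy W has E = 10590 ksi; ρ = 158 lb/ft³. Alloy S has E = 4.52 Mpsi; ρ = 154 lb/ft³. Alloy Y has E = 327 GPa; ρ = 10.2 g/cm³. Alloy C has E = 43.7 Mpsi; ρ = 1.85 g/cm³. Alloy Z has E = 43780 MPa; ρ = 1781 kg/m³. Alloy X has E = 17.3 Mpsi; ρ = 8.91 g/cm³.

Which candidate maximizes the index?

alloy C

After converting to SI:
  alloy W: E = 73.02 GPa, ρ = 2531 kg/m³
  alloy S: E = 31.16 GPa, ρ = 2467 kg/m³
  alloy Y: E = 327.0 GPa, ρ = 10200 kg/m³
  alloy C: E = 301.3 GPa, ρ = 1850 kg/m³
  alloy Z: E = 43.78 GPa, ρ = 1781 kg/m³
  alloy X: E = 119.3 GPa, ρ = 8910 kg/m³
  alloy C: M = 3.62×10⁻³
  alloy Z: M = 1.98×10⁻³
  alloy W: M = 1.65×10⁻³
  alloy S: M = 1.28×10⁻³
  alloy Y: M = 0.675×10⁻³
  alloy X: M = 0.552×10⁻³
The maximum is for alloy C.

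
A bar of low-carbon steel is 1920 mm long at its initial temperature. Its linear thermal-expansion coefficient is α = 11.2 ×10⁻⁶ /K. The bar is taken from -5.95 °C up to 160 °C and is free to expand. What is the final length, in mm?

1923.6 mm

ΔT = 160 − (-5.95) = 165.9 K.
ΔL = α·L₀·ΔT = 11.2×10⁻⁶ × 1920 mm × 165.9 K = 3.57 mm.
L = L₀ + ΔL = 1920 + 3.57 = 1923.6 mm.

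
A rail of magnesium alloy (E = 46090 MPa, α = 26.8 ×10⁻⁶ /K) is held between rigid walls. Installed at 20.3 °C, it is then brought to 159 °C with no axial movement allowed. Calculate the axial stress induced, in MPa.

E = 46090 MPa = 46.09 GPa.
ΔT = 138.7 K. Constrained thermal stress σ = E·α·ΔT = 46.09×10³ MPa × 26.8×10⁻⁶ × 138.7 = 171 MPa (compressive).

171 MPa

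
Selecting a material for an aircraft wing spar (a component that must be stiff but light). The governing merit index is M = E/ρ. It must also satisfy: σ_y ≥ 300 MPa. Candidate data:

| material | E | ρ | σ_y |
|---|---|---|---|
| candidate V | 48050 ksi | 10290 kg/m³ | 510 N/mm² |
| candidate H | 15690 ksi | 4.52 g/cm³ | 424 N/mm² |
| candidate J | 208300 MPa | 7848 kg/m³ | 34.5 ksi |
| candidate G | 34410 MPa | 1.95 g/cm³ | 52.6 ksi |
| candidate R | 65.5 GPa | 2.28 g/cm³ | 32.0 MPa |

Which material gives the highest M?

candidate V

Screen on constraints: σ_y ≥ 300 MPa. Survivors: candidate V, candidate H, candidate G.
In SI units:
  candidate V: E = 331.3 GPa, ρ = 10290 kg/m³
  candidate H: E = 108.2 GPa, ρ = 4520 kg/m³
  candidate G: E = 34.41 GPa, ρ = 1950 kg/m³
  candidate V: M = 32.2 MN·m/kg
  candidate H: M = 23.9 MN·m/kg
  candidate G: M = 17.6 MN·m/kg
The maximum is for candidate V.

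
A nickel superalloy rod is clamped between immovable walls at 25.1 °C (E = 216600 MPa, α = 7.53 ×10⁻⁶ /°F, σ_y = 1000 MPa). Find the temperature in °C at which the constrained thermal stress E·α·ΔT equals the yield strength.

366 °C

E = 216600 MPa = 216.6 GPa.
α = 7.53×10⁻⁶/°F × 9/5 = 13.6×10⁻⁶/K.
E·α·ΔT = 1000 MPa ⇒ ΔT = 1000 / (216.6×10³ × 13.6×10⁻⁶) = 340.6 K.
T = 25.1 + 340.6 = 365.7 °C.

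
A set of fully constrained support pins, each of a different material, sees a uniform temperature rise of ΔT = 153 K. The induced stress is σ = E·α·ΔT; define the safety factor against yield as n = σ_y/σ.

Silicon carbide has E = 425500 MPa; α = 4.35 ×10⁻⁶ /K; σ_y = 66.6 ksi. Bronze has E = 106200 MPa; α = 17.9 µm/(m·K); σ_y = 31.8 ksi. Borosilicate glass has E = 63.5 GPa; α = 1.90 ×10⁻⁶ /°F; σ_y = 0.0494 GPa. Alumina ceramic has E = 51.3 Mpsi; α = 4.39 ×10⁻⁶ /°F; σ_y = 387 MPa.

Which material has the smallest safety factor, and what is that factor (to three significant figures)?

bronze, n = 0.754

Per material, after unit conversion:
  silicon carbide: E = 425.5, α = 4.35, σ_y = 459.2 → σ = 283 MPa, n = 1.62
  bronze: E = 106.2, α = 17.9, σ_y = 219.3 → σ = 291 MPa, n = 0.754
  borosilicate glass: E = 63.50, α = 3.42, σ_y = 49.40 → σ = 33.2 MPa, n = 1.49
  alumina ceramic: E = 353.7, α = 7.90, σ_y = 387.0 → σ = 428 MPa, n = 0.905
The minimum is bronze at n = 0.754.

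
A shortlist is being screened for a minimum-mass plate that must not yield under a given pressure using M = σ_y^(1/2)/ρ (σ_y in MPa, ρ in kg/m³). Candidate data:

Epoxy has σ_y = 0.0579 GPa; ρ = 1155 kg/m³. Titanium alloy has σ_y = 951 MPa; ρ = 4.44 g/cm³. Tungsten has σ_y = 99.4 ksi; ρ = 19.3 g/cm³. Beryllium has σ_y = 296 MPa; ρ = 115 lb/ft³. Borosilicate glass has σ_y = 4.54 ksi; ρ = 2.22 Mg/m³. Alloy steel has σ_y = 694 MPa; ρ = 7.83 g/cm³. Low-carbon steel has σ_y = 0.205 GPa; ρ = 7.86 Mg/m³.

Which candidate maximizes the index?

beryllium

In SI units:
  epoxy: σ_y = 57.90 MPa, ρ = 1155 kg/m³
  titanium alloy: σ_y = 951.0 MPa, ρ = 4440 kg/m³
  tungsten: σ_y = 685.3 MPa, ρ = 19300 kg/m³
  beryllium: σ_y = 296.0 MPa, ρ = 1842 kg/m³
  borosilicate glass: σ_y = 31.30 MPa, ρ = 2220 kg/m³
  alloy steel: σ_y = 694.0 MPa, ρ = 7830 kg/m³
  low-carbon steel: σ_y = 205.0 MPa, ρ = 7860 kg/m³
  beryllium: M = 9.34×10⁻³
  titanium alloy: M = 6.95×10⁻³
  epoxy: M = 6.59×10⁻³
  alloy steel: M = 3.36×10⁻³
  borosilicate glass: M = 2.52×10⁻³
  low-carbon steel: M = 1.82×10⁻³
  tungsten: M = 1.36×10⁻³
Highest index: beryllium.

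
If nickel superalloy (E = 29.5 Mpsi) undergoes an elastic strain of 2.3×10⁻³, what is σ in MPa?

E = 29.5 Mpsi = 203.4 GPa.
σ = E·ε = 203400 MPa × 2.3×10⁻³ = 468 MPa.

468 MPa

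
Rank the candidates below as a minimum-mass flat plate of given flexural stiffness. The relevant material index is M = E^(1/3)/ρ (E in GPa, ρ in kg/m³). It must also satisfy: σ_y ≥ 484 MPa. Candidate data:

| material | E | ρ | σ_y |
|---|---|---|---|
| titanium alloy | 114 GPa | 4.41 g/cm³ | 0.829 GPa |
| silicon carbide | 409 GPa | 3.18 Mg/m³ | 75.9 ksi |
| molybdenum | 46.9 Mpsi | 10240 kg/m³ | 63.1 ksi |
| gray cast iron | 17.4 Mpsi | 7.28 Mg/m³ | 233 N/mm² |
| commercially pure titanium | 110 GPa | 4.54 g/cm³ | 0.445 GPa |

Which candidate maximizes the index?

silicon carbide

Screen on constraints: σ_y ≥ 484 MPa. Survivors: titanium alloy, silicon carbide.
Putting every candidate on a common basis:
  titanium alloy: E = 114.0 GPa, ρ = 4410 kg/m³
  silicon carbide: E = 409.0 GPa, ρ = 3180 kg/m³
  silicon carbide: M = 2.33×10⁻³
  titanium alloy: M = 1.10×10⁻³
Silicon carbide has the largest M.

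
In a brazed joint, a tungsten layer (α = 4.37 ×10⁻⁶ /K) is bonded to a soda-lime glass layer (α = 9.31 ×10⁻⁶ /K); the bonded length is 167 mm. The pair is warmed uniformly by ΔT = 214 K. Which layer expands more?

α(tungsten) = 4.37×10⁻⁶/K vs α(soda-lime glass) = 9.31×10⁻⁶/K.
Higher α expands more for the same ΔT: soda-lime glass.

soda-lime glass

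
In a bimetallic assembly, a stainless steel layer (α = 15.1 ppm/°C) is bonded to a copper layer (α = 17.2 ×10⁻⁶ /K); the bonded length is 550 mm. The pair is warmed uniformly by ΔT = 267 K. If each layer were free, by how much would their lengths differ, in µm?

308 µm

Δα = |15.1 − 17.2|×10⁻⁶/K = 2.10×10⁻⁶/K.
ΔL_mismatch = Δα·L·ΔT = 2.10×10⁻⁶ × 550.0 mm × 267.0 K = 308 µm.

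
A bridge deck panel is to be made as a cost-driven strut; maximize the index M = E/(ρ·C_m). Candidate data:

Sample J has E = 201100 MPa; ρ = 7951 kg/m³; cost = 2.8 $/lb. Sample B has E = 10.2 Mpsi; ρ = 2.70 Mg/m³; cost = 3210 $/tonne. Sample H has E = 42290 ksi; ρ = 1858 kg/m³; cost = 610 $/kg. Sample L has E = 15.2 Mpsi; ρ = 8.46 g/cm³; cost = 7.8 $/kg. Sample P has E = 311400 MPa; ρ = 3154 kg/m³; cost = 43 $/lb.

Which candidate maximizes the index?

In SI units:
  sample J: E = 201.1 GPa, ρ = 7951 kg/m³, cost = 6.173 $/kg
  sample B: E = 70.33 GPa, ρ = 2700 kg/m³, cost = 3.210 $/kg
  sample H: E = 291.6 GPa, ρ = 1858 kg/m³, cost = 610.0 $/kg
  sample L: E = 104.8 GPa, ρ = 8460 kg/m³, cost = 7.800 $/kg
  sample P: E = 311.4 GPa, ρ = 3154 kg/m³, cost = 94.80 $/kg
  sample B: M = 8.11 MN·m per $
  sample J: M = 4.10 MN·m per $
  sample L: M = 1.59 MN·m per $
  sample P: M = 1.04 MN·m per $
  sample H: M = 0.257 MN·m per $
Sample B has the largest M.

sample B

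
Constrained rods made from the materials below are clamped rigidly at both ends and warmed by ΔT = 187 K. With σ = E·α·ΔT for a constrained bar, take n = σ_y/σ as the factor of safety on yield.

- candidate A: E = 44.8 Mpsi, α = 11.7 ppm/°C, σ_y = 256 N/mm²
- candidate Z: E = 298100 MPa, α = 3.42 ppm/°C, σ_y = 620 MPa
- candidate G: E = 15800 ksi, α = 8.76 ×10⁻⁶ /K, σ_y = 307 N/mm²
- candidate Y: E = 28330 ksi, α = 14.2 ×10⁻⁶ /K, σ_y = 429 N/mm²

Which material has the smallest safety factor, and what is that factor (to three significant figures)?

candidate A, n = 0.379

Per material, after unit conversion:
  candidate A: E = 308.9, α = 11.7, σ_y = 256.0 → σ = 676 MPa, n = 0.379
  candidate Z: E = 298.1, α = 3.42, σ_y = 620.0 → σ = 191 MPa, n = 3.25
  candidate G: E = 108.9, α = 8.76, σ_y = 307.0 → σ = 178 MPa, n = 1.72
  candidate Y: E = 195.3, α = 14.2, σ_y = 429.0 → σ = 519 MPa, n = 0.827
The minimum is candidate A at n = 0.379.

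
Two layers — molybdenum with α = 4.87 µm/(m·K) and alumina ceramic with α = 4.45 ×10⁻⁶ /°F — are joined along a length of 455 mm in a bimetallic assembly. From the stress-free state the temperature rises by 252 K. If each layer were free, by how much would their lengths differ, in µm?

alumina ceramic: α = 4.45×10⁻⁶/°F × 9/5 = 8.01×10⁻⁶/K.
Δα = |4.87 − 8.01|×10⁻⁶/K = 3.14×10⁻⁶/K.
ΔL_mismatch = Δα·L·ΔT = 3.14×10⁻⁶ × 455.0 mm × 252.0 K = 360 µm.

360 µm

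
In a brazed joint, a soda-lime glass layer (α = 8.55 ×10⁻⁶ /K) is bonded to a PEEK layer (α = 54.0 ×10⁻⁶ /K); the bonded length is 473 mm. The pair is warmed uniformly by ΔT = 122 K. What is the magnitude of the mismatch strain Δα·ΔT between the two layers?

5.54×10⁻³

Δα = |8.55 − 54.0|×10⁻⁶/K = 45.5×10⁻⁶/K.
Mismatch strain = Δα·ΔT = 45.5×10⁻⁶ × 122.0 = 5.54×10⁻³.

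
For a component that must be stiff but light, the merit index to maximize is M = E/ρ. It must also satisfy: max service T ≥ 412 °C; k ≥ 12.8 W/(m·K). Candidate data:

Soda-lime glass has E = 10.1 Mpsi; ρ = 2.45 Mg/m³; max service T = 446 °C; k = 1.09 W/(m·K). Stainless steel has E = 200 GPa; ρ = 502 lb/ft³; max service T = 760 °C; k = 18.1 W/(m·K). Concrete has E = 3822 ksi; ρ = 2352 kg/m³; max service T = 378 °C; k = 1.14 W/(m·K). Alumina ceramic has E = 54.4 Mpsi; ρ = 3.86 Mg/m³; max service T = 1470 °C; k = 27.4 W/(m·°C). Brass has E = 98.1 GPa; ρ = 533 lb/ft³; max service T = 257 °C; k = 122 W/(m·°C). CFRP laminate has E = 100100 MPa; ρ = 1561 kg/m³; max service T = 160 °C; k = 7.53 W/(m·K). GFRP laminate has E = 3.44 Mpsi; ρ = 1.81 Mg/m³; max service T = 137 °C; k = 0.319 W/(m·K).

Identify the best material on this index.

alumina ceramic

Screen on constraints: max service T ≥ 412 °C; k ≥ 12.8 W/(m·K). Survivors: stainless steel, alumina ceramic.
Putting every candidate on a common basis:
  stainless steel: E = 200.0 GPa, ρ = 8041 kg/m³
  alumina ceramic: E = 375.1 GPa, ρ = 3860 kg/m³
  alumina ceramic: M = 97.2 MN·m/kg
  stainless steel: M = 24.9 MN·m/kg
Alumina ceramic ranks first.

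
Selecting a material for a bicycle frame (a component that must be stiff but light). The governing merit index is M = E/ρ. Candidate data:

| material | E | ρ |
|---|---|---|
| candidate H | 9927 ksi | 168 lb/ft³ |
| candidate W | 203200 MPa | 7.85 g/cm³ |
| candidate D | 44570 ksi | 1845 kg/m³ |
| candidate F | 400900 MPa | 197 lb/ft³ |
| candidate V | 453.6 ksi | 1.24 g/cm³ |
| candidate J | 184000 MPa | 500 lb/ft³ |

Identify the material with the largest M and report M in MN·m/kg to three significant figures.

candidate D, M = 167 MN·m/kg

In SI units:
  candidate H: E = 68.44 GPa, ρ = 2691 kg/m³
  candidate W: E = 203.2 GPa, ρ = 7850 kg/m³
  candidate D: E = 307.3 GPa, ρ = 1845 kg/m³
  candidate F: E = 400.9 GPa, ρ = 3156 kg/m³
  candidate V: E = 3.127 GPa, ρ = 1240 kg/m³
  candidate J: E = 184.0 GPa, ρ = 8009 kg/m³
  candidate D: M = 167 MN·m/kg
  candidate F: M = 127 MN·m/kg
  candidate W: M = 25.9 MN·m/kg
  candidate H: M = 25.4 MN·m/kg
  candidate J: M = 23.0 MN·m/kg
  candidate V: M = 2.52 MN·m/kg
The maximum is for candidate D.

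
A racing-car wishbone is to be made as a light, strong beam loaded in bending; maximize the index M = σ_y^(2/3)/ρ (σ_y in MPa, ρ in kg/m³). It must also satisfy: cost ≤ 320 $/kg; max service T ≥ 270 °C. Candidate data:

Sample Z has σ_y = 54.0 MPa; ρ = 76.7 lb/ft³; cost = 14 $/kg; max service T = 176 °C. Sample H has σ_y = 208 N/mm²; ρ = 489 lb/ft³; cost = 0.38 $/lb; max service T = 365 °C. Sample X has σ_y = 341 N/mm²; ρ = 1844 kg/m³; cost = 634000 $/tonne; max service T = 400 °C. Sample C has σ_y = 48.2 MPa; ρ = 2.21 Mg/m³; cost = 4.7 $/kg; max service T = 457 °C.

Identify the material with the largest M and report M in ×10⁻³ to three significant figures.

sample C, M = 5.99×10⁻³

Screen on constraints: cost ≤ 320 $/kg; max service T ≥ 270 °C. Survivors: sample H, sample C.
Normalizing units and computing the index:
  sample H: σ_y = 208.0 MPa, ρ = 7833 kg/m³
  sample C: σ_y = 48.20 MPa, ρ = 2210 kg/m³
  sample C: M = 5.99×10⁻³
  sample H: M = 4.48×10⁻³
Highest index: sample C.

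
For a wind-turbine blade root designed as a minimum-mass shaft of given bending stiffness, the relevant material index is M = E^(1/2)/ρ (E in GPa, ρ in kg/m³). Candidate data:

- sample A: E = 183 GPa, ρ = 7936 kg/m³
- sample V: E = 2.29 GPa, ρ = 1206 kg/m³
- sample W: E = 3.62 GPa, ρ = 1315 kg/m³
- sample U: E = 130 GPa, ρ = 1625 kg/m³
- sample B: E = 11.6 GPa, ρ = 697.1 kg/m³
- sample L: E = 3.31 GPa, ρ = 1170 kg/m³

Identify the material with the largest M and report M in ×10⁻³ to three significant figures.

sample U, M = 7.02×10⁻³

Per-candidate index values:
  sample U: M = 7.02×10⁻³
  sample B: M = 4.89×10⁻³
  sample A: M = 1.70×10⁻³
  sample L: M = 1.55×10⁻³
  sample W: M = 1.45×10⁻³
  sample V: M = 1.25×10⁻³
Sample U has the largest M.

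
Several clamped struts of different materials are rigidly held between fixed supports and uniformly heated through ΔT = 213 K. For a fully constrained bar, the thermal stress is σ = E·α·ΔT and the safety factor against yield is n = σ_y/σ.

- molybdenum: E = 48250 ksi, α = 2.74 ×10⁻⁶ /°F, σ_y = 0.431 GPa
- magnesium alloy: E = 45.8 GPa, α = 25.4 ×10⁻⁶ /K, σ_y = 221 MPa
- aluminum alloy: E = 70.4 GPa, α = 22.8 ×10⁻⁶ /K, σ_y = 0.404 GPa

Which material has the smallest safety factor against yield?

magnesium alloy

Converting E to GPa, α to ×10⁻⁶/K, σ_y to MPa, then σ and n for each:
  molybdenum: E = 332.7, α = 4.93, σ_y = 431.0 → σ = 349 MPa, n = 1.23
  magnesium alloy: E = 45.80, α = 25.4, σ_y = 221.0 → σ = 248 MPa, n = 0.892
  aluminum alloy: E = 70.40, α = 22.8, σ_y = 404.0 → σ = 342 MPa, n = 1.18
Smallest n: magnesium alloy with n = 0.892.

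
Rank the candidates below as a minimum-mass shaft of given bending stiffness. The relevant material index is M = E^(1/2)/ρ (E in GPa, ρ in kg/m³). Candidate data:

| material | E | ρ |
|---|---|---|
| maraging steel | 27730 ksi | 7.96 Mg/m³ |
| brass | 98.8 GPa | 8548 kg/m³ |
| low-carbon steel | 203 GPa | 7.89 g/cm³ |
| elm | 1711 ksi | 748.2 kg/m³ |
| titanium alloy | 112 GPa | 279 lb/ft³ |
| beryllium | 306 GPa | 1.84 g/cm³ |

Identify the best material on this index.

beryllium

Convert each candidate to consistent units, then evaluate M:
  maraging steel: E = 191.2 GPa, ρ = 7960 kg/m³
  brass: E = 98.80 GPa, ρ = 8548 kg/m³
  low-carbon steel: E = 203.0 GPa, ρ = 7890 kg/m³
  elm: E = 11.80 GPa, ρ = 748.2 kg/m³
  titanium alloy: E = 112.0 GPa, ρ = 4469 kg/m³
  beryllium: E = 306.0 GPa, ρ = 1840 kg/m³
  beryllium: M = 9.51×10⁻³
  elm: M = 4.59×10⁻³
  titanium alloy: M = 2.37×10⁻³
  low-carbon steel: M = 1.81×10⁻³
  maraging steel: M = 1.74×10⁻³
  brass: M = 1.16×10⁻³
The maximum is for beryllium.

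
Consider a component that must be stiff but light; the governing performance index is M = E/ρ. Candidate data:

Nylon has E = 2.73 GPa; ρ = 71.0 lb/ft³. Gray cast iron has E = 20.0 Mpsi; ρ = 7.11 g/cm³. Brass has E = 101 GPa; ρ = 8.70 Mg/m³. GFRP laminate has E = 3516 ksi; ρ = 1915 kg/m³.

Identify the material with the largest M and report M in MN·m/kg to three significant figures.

Normalizing units and computing the index:
  nylon: E = 2.730 GPa, ρ = 1137 kg/m³
  gray cast iron: E = 137.9 GPa, ρ = 7110 kg/m³
  brass: E = 101.0 GPa, ρ = 8700 kg/m³
  GFRP laminate: E = 24.24 GPa, ρ = 1915 kg/m³
  gray cast iron: M = 19.4 MN·m/kg
  GFRP laminate: M = 12.7 MN·m/kg
  brass: M = 11.6 MN·m/kg
  nylon: M = 2.40 MN·m/kg
Highest index: gray cast iron.

gray cast iron, M = 19.4 MN·m/kg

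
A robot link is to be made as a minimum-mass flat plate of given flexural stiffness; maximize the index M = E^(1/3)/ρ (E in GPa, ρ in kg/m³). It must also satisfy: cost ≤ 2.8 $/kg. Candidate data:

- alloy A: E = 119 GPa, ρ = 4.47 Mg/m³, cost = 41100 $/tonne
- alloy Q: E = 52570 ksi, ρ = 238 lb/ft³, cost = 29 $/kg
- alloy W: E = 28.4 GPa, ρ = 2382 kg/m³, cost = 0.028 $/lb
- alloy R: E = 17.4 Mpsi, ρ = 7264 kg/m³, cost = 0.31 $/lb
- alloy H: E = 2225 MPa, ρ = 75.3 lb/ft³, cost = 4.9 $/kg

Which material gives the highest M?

alloy W

Screen on constraints: cost ≤ 2.8 $/kg. Survivors: alloy W, alloy R.
Putting every candidate on a common basis:
  alloy W: E = 28.40 GPa, ρ = 2382 kg/m³
  alloy R: E = 120.0 GPa, ρ = 7264 kg/m³
  alloy W: M = 1.28×10⁻³
  alloy R: M = 0.679×10⁻³
The maximum is for alloy W.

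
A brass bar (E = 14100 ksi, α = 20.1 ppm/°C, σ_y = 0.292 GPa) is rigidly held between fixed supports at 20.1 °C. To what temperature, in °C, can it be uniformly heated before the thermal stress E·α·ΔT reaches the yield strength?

170 °C

E = 14100 ksi = 97.22 GPa.
σ_y = 0.292 GPa = 292.0 MPa.
E·α·ΔT = 292.0 MPa ⇒ ΔT = 292.0 / (97.22×10³ × 20.1×10⁻⁶) = 149.4 K.
T = 20.1 + 149.4 = 169.5 °C.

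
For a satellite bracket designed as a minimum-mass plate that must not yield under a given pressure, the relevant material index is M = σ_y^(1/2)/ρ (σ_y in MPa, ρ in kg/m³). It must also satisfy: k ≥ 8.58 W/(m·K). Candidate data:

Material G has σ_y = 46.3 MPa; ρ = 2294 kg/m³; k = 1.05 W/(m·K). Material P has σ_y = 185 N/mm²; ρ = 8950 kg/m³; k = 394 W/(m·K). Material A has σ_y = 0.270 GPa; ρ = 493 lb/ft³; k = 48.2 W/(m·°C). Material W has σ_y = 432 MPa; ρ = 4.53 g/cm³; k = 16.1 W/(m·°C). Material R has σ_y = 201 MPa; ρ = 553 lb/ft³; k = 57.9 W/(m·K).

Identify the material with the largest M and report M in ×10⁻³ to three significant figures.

Screen on constraints: k ≥ 8.58 W/(m·K). Survivors: material P, material A, material W, material R.
Putting every candidate on a common basis:
  material P: σ_y = 185.0 MPa, ρ = 8950 kg/m³
  material A: σ_y = 270.0 MPa, ρ = 7897 kg/m³
  material W: σ_y = 432.0 MPa, ρ = 4530 kg/m³
  material R: σ_y = 201.0 MPa, ρ = 8858 kg/m³
  material W: M = 4.59×10⁻³
  material A: M = 2.08×10⁻³
  material R: M = 1.60×10⁻³
  material P: M = 1.52×10⁻³
Highest index: material W.

material W, M = 4.59×10⁻³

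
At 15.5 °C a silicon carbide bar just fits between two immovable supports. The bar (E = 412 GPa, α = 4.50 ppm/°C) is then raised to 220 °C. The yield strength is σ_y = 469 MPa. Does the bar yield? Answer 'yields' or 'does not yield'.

does not yield

ΔT = 204.5 K. Constrained thermal stress σ = E·α·ΔT = 412.0×10³ MPa × 4.50×10⁻⁶ × 204.5 = 379 MPa (compressive).
Compare to σ_y = 469 MPa: σ < σ_y, so it does not yield.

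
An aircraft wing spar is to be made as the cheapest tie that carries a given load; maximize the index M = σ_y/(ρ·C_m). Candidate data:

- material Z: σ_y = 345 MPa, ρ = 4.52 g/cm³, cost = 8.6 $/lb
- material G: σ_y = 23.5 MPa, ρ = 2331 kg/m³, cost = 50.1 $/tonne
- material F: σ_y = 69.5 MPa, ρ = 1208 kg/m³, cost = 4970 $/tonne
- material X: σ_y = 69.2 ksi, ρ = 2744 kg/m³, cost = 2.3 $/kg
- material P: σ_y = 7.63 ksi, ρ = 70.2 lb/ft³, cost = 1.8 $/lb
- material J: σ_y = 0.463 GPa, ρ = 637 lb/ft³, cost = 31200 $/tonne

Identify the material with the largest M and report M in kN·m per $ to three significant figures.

Normalizing units and computing the index:
  material Z: σ_y = 345.0 MPa, ρ = 4520 kg/m³, cost = 18.96 $/kg
  material G: σ_y = 23.50 MPa, ρ = 2331 kg/m³, cost = 0.05010 $/kg
  material F: σ_y = 69.50 MPa, ρ = 1208 kg/m³, cost = 4.970 $/kg
  material X: σ_y = 477.1 MPa, ρ = 2744 kg/m³, cost = 2.300 $/kg
  material P: σ_y = 52.61 MPa, ρ = 1124 kg/m³, cost = 3.968 $/kg
  material J: σ_y = 463.0 MPa, ρ = 10200 kg/m³, cost = 31.20 $/kg
  material G: M = 201 kN·m per $
  material X: M = 75.6 kN·m per $
  material P: M = 11.8 kN·m per $
  material F: M = 11.6 kN·m per $
  material Z: M = 4.03 kN·m per $
  material J: M = 1.45 kN·m per $
Material G has the largest M.

material G, M = 201 kN·m per $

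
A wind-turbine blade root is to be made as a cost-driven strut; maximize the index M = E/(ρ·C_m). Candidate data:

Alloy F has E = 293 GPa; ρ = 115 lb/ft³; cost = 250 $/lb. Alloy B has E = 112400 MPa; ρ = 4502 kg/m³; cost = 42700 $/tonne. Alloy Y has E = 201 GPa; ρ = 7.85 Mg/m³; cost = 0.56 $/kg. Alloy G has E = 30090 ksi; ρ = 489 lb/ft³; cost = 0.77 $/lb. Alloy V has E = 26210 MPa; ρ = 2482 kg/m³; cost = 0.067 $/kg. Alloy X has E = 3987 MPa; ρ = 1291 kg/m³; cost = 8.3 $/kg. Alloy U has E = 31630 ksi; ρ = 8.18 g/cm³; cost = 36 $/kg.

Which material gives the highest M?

Putting every candidate on a common basis:
  alloy F: E = 293.0 GPa, ρ = 1842 kg/m³, cost = 551.1 $/kg
  alloy B: E = 112.4 GPa, ρ = 4502 kg/m³, cost = 42.70 $/kg
  alloy Y: E = 201.0 GPa, ρ = 7850 kg/m³, cost = 0.5600 $/kg
  alloy G: E = 207.5 GPa, ρ = 7833 kg/m³, cost = 1.698 $/kg
  alloy V: E = 26.21 GPa, ρ = 2482 kg/m³, cost = 0.06700 $/kg
  alloy X: E = 3.987 GPa, ρ = 1291 kg/m³, cost = 8.300 $/kg
  alloy U: E = 218.1 GPa, ρ = 8180 kg/m³, cost = 36.00 $/kg
  alloy V: M = 158 MN·m per $
  alloy Y: M = 45.7 MN·m per $
  alloy G: M = 15.6 MN·m per $
  alloy U: M = 0.741 MN·m per $
  alloy B: M = 0.585 MN·m per $
  alloy X: M = 0.372 MN·m per $
  alloy F: M = 0.289 MN·m per $
The maximum is for alloy V.

alloy V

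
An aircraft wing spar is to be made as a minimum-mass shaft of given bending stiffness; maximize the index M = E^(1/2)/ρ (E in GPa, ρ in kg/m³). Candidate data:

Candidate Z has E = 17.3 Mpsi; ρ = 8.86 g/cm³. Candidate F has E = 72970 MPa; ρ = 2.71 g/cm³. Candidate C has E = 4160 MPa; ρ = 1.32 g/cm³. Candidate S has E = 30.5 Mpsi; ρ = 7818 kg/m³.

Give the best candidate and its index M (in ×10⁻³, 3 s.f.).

Putting every candidate on a common basis:
  candidate Z: E = 119.3 GPa, ρ = 8860 kg/m³
  candidate F: E = 72.97 GPa, ρ = 2710 kg/m³
  candidate C: E = 4.160 GPa, ρ = 1320 kg/m³
  candidate S: E = 210.3 GPa, ρ = 7818 kg/m³
  candidate F: M = 3.15×10⁻³
  candidate S: M = 1.85×10⁻³
  candidate C: M = 1.55×10⁻³
  candidate Z: M = 1.23×10⁻³
Candidate F ranks first.

candidate F, M = 3.15×10⁻³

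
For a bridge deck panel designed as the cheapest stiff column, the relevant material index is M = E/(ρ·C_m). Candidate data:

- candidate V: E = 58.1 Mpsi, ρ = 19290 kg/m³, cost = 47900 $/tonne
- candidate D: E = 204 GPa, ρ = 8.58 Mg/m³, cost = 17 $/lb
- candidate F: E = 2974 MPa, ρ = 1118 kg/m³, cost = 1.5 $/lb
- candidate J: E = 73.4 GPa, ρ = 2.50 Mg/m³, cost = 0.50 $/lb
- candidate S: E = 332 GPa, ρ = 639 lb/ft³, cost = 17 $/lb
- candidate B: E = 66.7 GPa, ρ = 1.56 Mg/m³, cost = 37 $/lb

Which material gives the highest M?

candidate J

After converting to SI:
  candidate V: E = 400.6 GPa, ρ = 19290 kg/m³, cost = 47.90 $/kg
  candidate D: E = 204.0 GPa, ρ = 8580 kg/m³, cost = 37.48 $/kg
  candidate F: E = 2.974 GPa, ρ = 1118 kg/m³, cost = 3.307 $/kg
  candidate J: E = 73.40 GPa, ρ = 2500 kg/m³, cost = 1.102 $/kg
  candidate S: E = 332.0 GPa, ρ = 10240 kg/m³, cost = 37.48 $/kg
  candidate B: E = 66.70 GPa, ρ = 1560 kg/m³, cost = 81.57 $/kg
  candidate J: M = 26.6 MN·m per $
  candidate S: M = 0.865 MN·m per $
  candidate F: M = 0.804 MN·m per $
  candidate D: M = 0.634 MN·m per $
  candidate B: M = 0.524 MN·m per $
  candidate V: M = 0.434 MN·m per $
The maximum is for candidate J.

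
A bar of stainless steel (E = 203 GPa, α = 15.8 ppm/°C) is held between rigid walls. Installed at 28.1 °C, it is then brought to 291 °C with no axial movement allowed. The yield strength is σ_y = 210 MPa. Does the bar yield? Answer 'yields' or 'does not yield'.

ΔT = 262.9 K. Constrained thermal stress σ = E·α·ΔT = 203.0×10³ MPa × 15.8×10⁻⁶ × 262.9 = 843 MPa (compressive).
Compare to σ_y = 210 MPa: σ ≥ σ_y, so it yields.

yields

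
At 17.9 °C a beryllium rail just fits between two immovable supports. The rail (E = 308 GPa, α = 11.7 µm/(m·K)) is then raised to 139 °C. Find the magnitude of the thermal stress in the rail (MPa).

436 MPa

ΔT = 121.1 K. Constrained thermal stress σ = E·α·ΔT = 308.0×10³ MPa × 11.7×10⁻⁶ × 121.1 = 436 MPa (compressive).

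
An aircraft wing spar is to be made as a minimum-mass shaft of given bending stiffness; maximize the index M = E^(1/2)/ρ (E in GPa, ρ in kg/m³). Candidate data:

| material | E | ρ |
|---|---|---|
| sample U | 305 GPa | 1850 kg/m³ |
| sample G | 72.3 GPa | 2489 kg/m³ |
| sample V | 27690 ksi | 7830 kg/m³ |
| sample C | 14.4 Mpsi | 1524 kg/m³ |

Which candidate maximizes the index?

sample U

Putting every candidate on a common basis:
  sample U: E = 305.0 GPa, ρ = 1850 kg/m³
  sample G: E = 72.30 GPa, ρ = 2489 kg/m³
  sample V: E = 190.9 GPa, ρ = 7830 kg/m³
  sample C: E = 99.28 GPa, ρ = 1524 kg/m³
  sample U: M = 9.44×10⁻³
  sample C: M = 6.54×10⁻³
  sample G: M = 3.42×10⁻³
  sample V: M = 1.76×10⁻³
Highest index: sample U.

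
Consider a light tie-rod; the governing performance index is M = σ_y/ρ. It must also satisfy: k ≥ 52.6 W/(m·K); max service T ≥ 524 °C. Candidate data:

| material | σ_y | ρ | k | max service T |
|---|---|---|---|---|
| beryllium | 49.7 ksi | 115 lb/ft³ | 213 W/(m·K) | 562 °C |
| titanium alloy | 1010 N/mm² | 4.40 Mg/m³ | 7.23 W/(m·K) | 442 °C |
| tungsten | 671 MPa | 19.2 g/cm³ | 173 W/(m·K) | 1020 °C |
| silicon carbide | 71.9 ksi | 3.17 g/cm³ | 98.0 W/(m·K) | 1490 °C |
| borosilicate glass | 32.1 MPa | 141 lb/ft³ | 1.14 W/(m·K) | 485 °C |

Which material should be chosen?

beryllium

Screen on constraints: k ≥ 52.6 W/(m·K); max service T ≥ 524 °C. Survivors: beryllium, tungsten, silicon carbide.
In SI units:
  beryllium: σ_y = 342.7 MPa, ρ = 1842 kg/m³
  tungsten: σ_y = 671.0 MPa, ρ = 19200 kg/m³
  silicon carbide: σ_y = 495.7 MPa, ρ = 3170 kg/m³
  beryllium: M = 186 kN·m/kg
  silicon carbide: M = 156 kN·m/kg
  tungsten: M = 34.9 kN·m/kg
Beryllium has the largest M.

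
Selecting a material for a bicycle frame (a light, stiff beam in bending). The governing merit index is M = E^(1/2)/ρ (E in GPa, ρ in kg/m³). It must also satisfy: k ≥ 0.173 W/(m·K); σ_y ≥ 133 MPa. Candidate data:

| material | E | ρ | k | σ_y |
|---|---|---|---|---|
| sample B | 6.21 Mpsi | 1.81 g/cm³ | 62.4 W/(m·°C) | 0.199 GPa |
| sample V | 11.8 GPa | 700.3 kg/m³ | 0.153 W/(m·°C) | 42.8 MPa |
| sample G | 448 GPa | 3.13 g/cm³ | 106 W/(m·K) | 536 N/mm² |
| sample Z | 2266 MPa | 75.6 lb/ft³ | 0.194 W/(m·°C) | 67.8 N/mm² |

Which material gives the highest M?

Screen on constraints: k ≥ 0.173 W/(m·K); σ_y ≥ 133 MPa. Survivors: sample B, sample G.
After converting to SI:
  sample B: E = 42.82 GPa, ρ = 1810 kg/m³
  sample G: E = 448.0 GPa, ρ = 3130 kg/m³
  sample G: M = 6.76×10⁻³
  sample B: M = 3.62×10⁻³
Sample G ranks first.

sample G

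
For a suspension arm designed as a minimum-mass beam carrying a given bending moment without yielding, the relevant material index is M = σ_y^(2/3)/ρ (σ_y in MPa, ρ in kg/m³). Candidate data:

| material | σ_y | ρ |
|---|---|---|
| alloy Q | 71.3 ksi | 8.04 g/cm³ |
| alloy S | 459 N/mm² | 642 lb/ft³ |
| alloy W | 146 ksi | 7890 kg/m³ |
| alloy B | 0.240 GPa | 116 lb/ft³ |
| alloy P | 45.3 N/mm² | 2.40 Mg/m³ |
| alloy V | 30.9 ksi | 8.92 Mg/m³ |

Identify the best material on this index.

alloy B

Putting every candidate on a common basis:
  alloy Q: σ_y = 491.6 MPa, ρ = 8040 kg/m³
  alloy S: σ_y = 459.0 MPa, ρ = 10280 kg/m³
  alloy W: σ_y = 1007 MPa, ρ = 7890 kg/m³
  alloy B: σ_y = 240.0 MPa, ρ = 1858 kg/m³
  alloy P: σ_y = 45.30 MPa, ρ = 2400 kg/m³
  alloy V: σ_y = 213.0 MPa, ρ = 8920 kg/m³
  alloy B: M = 20.8×10⁻³
  alloy W: M = 12.7×10⁻³
  alloy Q: M = 7.75×10⁻³
  alloy S: M = 5.79×10⁻³
  alloy P: M = 5.29×10⁻³
  alloy V: M = 4.00×10⁻³
Alloy B ranks first.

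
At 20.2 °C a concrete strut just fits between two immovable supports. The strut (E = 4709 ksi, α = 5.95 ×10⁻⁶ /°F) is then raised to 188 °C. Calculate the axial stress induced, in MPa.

58.3 MPa

E = 4709 ksi = 32.47 GPa.
α = 5.95×10⁻⁶/°F × 9/5 = 10.7×10⁻⁶/K.
ΔT = 167.8 K. Constrained thermal stress σ = E·α·ΔT = 32.47×10³ MPa × 10.7×10⁻⁶ × 167.8 = 58.3 MPa (compressive).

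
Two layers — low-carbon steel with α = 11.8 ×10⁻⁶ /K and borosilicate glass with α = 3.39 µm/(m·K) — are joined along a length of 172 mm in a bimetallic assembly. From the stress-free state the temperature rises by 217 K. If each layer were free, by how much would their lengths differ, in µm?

Δα = |11.8 − 3.39|×10⁻⁶/K = 8.41×10⁻⁶/K.
ΔL_mismatch = Δα·L·ΔT = 8.41×10⁻⁶ × 172.0 mm × 217.0 K = 314 µm.

314 µm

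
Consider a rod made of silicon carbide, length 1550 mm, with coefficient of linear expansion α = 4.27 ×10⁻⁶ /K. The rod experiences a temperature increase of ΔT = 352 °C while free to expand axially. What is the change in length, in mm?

2.33 mm

ΔL = α·L₀·ΔT = 4.27×10⁻⁶ × 1550 mm × 352.0 K = 2.33 mm.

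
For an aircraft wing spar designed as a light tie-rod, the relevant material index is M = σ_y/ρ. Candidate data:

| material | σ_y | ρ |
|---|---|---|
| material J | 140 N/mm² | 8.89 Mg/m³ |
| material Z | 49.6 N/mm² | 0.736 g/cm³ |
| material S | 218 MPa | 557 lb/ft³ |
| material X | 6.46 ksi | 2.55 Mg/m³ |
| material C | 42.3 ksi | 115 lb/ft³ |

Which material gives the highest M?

After converting to SI:
  material J: σ_y = 140.0 MPa, ρ = 8890 kg/m³
  material Z: σ_y = 49.60 MPa, ρ = 736.0 kg/m³
  material S: σ_y = 218.0 MPa, ρ = 8922 kg/m³
  material X: σ_y = 44.54 MPa, ρ = 2550 kg/m³
  material C: σ_y = 291.6 MPa, ρ = 1842 kg/m³
  material C: M = 158 kN·m/kg
  material Z: M = 67.4 kN·m/kg
  material S: M = 24.4 kN·m/kg
  material X: M = 17.5 kN·m/kg
  material J: M = 15.7 kN·m/kg
Highest index: material C.

material C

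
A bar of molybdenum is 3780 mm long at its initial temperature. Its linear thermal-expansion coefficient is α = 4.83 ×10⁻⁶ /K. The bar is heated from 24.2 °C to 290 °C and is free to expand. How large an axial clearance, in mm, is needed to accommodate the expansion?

4.85 mm

ΔT = 290 − 24.2 = 265.8 K.
ΔL = α·L₀·ΔT = 4.83×10⁻⁶ × 3780 mm × 265.8 K = 4.85 mm.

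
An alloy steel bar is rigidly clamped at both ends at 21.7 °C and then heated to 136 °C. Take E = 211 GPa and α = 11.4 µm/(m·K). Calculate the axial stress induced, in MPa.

ΔT = 114.3 K. Constrained thermal stress σ = E·α·ΔT = 211.0×10³ MPa × 11.4×10⁻⁶ × 114.3 = 275 MPa (compressive).

275 MPa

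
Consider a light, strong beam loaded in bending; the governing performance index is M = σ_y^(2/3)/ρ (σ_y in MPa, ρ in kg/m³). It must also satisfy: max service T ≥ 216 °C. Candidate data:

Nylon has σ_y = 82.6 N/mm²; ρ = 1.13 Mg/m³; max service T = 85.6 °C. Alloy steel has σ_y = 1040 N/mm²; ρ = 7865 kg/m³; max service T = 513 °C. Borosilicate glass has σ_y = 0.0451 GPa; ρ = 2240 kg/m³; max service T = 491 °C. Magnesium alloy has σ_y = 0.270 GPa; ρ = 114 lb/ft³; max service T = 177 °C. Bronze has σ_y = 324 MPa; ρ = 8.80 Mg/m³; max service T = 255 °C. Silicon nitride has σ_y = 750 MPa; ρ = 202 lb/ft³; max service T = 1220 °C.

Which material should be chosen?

silicon nitride

Screen on constraints: max service T ≥ 216 °C. Survivors: alloy steel, borosilicate glass, bronze, silicon nitride.
In SI units:
  alloy steel: σ_y = 1040 MPa, ρ = 7865 kg/m³
  borosilicate glass: σ_y = 45.10 MPa, ρ = 2240 kg/m³
  bronze: σ_y = 324.0 MPa, ρ = 8800 kg/m³
  silicon nitride: σ_y = 750.0 MPa, ρ = 3236 kg/m³
  silicon nitride: M = 25.5×10⁻³
  alloy steel: M = 13.1×10⁻³
  borosilicate glass: M = 5.66×10⁻³
  bronze: M = 5.36×10⁻³
Highest index: silicon nitride.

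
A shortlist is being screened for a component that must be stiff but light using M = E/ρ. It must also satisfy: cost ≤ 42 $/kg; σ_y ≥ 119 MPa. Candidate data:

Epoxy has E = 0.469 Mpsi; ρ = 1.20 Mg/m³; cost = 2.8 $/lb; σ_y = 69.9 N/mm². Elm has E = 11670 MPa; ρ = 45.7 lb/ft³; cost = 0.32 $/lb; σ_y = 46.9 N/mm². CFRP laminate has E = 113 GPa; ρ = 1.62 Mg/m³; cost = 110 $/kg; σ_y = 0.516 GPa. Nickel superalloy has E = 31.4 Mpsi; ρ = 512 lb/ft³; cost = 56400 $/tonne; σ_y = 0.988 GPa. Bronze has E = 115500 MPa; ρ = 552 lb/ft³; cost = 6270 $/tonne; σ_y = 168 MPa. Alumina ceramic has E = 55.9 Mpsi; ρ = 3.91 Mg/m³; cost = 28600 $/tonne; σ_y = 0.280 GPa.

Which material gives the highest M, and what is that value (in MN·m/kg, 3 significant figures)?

Screen on constraints: cost ≤ 42 $/kg; σ_y ≥ 119 MPa. Survivors: bronze, alumina ceramic.
In SI units:
  bronze: E = 115.5 GPa, ρ = 8842 kg/m³
  alumina ceramic: E = 385.4 GPa, ρ = 3910 kg/m³
  alumina ceramic: M = 98.6 MN·m/kg
  bronze: M = 13.1 MN·m/kg
Highest index: alumina ceramic.

alumina ceramic, M = 98.6 MN·m/kg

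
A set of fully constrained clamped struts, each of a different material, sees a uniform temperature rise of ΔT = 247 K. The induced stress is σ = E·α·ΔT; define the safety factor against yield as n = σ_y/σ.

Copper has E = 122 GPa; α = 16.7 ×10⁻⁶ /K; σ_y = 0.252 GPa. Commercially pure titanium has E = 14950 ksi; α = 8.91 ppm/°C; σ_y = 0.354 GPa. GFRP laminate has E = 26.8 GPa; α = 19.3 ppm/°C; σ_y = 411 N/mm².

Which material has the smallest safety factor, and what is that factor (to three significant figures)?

copper, n = 0.501

Converting E to GPa, α to ×10⁻⁶/K, σ_y to MPa, then σ and n for each:
  copper: E = 122.0, α = 16.7, σ_y = 252.0 → σ = 503 MPa, n = 0.501
  commercially pure titanium: E = 103.1, α = 8.91, σ_y = 354.0 → σ = 227 MPa, n = 1.56
  GFRP laminate: E = 26.80, α = 19.3, σ_y = 411.0 → σ = 128 MPa, n = 3.22
The minimum is copper at n = 0.501.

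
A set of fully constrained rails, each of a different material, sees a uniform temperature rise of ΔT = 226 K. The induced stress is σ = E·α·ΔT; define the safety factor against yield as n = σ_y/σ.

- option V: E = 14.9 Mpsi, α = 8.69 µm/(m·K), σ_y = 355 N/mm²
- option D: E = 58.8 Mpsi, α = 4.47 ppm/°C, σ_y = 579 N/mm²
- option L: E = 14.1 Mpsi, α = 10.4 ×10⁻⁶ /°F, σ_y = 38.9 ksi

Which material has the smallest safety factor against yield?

In consistent units (E in GPa, α in ×10⁻⁶/K, σ_y in MPa):
  option V: E = 102.7, α = 8.69, σ_y = 355.0 → σ = 202 MPa, n = 1.76
  option D: E = 405.4, α = 4.47, σ_y = 579.0 → σ = 410 MPa, n = 1.41
  option L: E = 97.22, α = 18.7, σ_y = 268.2 → σ = 411 MPa, n = 0.652
Option L has the lowest safety factor, n = 0.652.

option L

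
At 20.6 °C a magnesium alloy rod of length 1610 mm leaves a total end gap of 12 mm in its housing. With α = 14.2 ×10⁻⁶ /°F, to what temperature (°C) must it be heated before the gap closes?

312 °C

α = 14.2×10⁻⁶/°F × 9/5 = 25.6×10⁻⁶/K.
α·L₀·ΔT = 12.0 mm ⇒ ΔT = 12.0 / (25.6×10⁻⁶ × 1610.0) = 291.6 K.
T = 20.6 + 291.6 = 312.2 °C.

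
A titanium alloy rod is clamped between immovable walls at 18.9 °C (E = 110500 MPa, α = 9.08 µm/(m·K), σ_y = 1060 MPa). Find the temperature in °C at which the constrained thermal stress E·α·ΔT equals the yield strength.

1080 °C

E = 110500 MPa = 110.5 GPa.
E·α·ΔT = 1060 MPa ⇒ ΔT = 1060 / (110.5×10³ × 9.08×10⁻⁶) = 1056 K.
T = 18.9 + 1056 = 1075 °C.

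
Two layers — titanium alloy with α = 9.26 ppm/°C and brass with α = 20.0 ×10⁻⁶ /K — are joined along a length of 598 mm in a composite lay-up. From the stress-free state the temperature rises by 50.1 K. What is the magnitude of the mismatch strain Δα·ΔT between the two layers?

Δα = |9.26 − 20.0|×10⁻⁶/K = 10.7×10⁻⁶/K.
Mismatch strain = Δα·ΔT = 10.7×10⁻⁶ × 50.1 = 5.38×10⁻⁴.

5.38×10⁻⁴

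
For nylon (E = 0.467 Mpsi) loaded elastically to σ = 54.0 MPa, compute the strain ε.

E = 0.467 Mpsi = 3.220 GPa = 3220 MPa.
ε = σ/E = 54.0 / 3220 = 0.0168.

0.0168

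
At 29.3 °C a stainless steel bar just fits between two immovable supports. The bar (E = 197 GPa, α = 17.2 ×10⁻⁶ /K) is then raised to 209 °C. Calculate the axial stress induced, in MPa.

609 MPa

ΔT = 179.7 K. Constrained thermal stress σ = E·α·ΔT = 197.0×10³ MPa × 17.2×10⁻⁶ × 179.7 = 609 MPa (compressive).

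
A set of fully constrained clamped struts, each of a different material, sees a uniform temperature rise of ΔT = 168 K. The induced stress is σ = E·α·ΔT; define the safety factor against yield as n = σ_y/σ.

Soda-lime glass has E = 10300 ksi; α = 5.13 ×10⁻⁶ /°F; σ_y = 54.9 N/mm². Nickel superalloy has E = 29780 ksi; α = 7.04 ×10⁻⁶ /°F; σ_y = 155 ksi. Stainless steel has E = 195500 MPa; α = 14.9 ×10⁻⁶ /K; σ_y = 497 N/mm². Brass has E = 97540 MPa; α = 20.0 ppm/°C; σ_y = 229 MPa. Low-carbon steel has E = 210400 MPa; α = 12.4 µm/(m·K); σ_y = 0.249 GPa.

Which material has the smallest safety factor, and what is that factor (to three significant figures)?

In consistent units (E in GPa, α in ×10⁻⁶/K, σ_y in MPa):
  soda-lime glass: E = 71.02, α = 9.23, σ_y = 54.90 → σ = 110 MPa, n = 0.498
  nickel superalloy: E = 205.3, α = 12.7, σ_y = 1069 → σ = 437 MPa, n = 2.44
  stainless steel: E = 195.5, α = 14.9, σ_y = 497.0 → σ = 489 MPa, n = 1.02
  brass: E = 97.54, α = 20.0, σ_y = 229.0 → σ = 328 MPa, n = 0.699
  low-carbon steel: E = 210.4, α = 12.4, σ_y = 249.0 → σ = 438 MPa, n = 0.568
The minimum is soda-lime glass at n = 0.498.

soda-lime glass, n = 0.498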